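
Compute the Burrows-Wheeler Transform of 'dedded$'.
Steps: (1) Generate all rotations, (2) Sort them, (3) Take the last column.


Rotations (sorted):
  0: $dedded -> last char: d
  1: d$dedde -> last char: e
  2: dded$de -> last char: e
  3: ded$ded -> last char: d
  4: dedded$ -> last char: $
  5: ed$dedd -> last char: d
  6: edded$d -> last char: d


BWT = deed$dd


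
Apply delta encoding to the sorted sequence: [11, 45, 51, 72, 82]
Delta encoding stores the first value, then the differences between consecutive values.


First value: 11
Deltas:
  45 - 11 = 34
  51 - 45 = 6
  72 - 51 = 21
  82 - 72 = 10


Delta encoded: [11, 34, 6, 21, 10]


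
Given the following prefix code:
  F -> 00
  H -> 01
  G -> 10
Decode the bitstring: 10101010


Decoding step by step:
Bits 10 -> G
Bits 10 -> G
Bits 10 -> G
Bits 10 -> G


Decoded message: GGGG


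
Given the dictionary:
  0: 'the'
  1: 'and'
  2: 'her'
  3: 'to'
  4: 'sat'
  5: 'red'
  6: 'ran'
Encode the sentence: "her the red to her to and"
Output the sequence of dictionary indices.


Look up each word in the dictionary:
  'her' -> 2
  'the' -> 0
  'red' -> 5
  'to' -> 3
  'her' -> 2
  'to' -> 3
  'and' -> 1

Encoded: [2, 0, 5, 3, 2, 3, 1]


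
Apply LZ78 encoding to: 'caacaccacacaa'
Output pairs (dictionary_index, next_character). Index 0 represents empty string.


LZ78 encoding steps:
Dictionary: {0: ''}
Step 1: w='' (idx 0), next='c' -> output (0, 'c'), add 'c' as idx 1
Step 2: w='' (idx 0), next='a' -> output (0, 'a'), add 'a' as idx 2
Step 3: w='a' (idx 2), next='c' -> output (2, 'c'), add 'ac' as idx 3
Step 4: w='ac' (idx 3), next='c' -> output (3, 'c'), add 'acc' as idx 4
Step 5: w='ac' (idx 3), next='a' -> output (3, 'a'), add 'aca' as idx 5
Step 6: w='c' (idx 1), next='a' -> output (1, 'a'), add 'ca' as idx 6
Step 7: w='a' (idx 2), end of input -> output (2, '')


Encoded: [(0, 'c'), (0, 'a'), (2, 'c'), (3, 'c'), (3, 'a'), (1, 'a'), (2, '')]


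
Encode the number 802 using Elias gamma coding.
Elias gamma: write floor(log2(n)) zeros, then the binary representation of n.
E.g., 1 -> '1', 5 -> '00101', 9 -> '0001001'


num_bits = floor(log2(802)) + 1 = 10
leading_zeros = num_bits - 1 = 9
binary(802) = 1100100010

Elias gamma(802) = '000000000' + '1100100010' = 0000000001100100010 (19 bits)


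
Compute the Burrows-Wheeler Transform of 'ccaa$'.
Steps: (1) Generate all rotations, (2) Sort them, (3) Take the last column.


Rotations (sorted):
  0: $ccaa -> last char: a
  1: a$cca -> last char: a
  2: aa$cc -> last char: c
  3: caa$c -> last char: c
  4: ccaa$ -> last char: $


BWT = aacc$


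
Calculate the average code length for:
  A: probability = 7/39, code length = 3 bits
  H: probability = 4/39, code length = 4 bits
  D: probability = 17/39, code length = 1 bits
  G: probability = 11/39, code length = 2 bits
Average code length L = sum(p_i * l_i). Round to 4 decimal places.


Weighted contributions p_i * l_i:
  A: (7/39) * 3 = 21/39
  H: (4/39) * 4 = 16/39
  D: (17/39) * 1 = 17/39
  G: (11/39) * 2 = 22/39
Sum = (21 + 16 + 17 + 22)/39 = 76/39

L = 76/39 = 1.9487 bits/symbol


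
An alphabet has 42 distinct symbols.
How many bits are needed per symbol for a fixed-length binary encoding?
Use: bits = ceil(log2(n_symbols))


log2(42) = 5.3923
Bracket: 2^5 = 32 < 42 <= 2^6 = 64
So ceil(log2(42)) = 6

bits = ceil(log2(42)) = ceil(5.3923) = 6 bits


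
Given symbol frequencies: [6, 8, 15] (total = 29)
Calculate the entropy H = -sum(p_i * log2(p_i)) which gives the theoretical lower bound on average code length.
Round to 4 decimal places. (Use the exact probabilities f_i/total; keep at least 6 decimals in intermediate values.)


Per-symbol terms -p_i * log2(p_i) with p_i = f_i/29:
  p = 6/29 = 0.206897: log2(p) = -2.273018, -p*log2(p) = 0.470280
  p = 8/29 = 0.275862: log2(p) = -1.857981, -p*log2(p) = 0.512546
  p = 15/29 = 0.517241: log2(p) = -0.951090, -p*log2(p) = 0.491943
H = 0.470280 + 0.512546 + 0.491943 = 1.474769

H = 1.4748 bits/symbol


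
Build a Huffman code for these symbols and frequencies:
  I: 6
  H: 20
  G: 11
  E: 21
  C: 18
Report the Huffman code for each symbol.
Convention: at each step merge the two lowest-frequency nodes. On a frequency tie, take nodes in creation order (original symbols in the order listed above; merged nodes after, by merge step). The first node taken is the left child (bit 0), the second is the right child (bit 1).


Huffman tree construction:
Step 1: Merge I(6) + G(11) = 17
Step 2: Merge (I+G)(17) + C(18) = 35
Step 3: Merge H(20) + E(21) = 41
Step 4: Merge ((I+G)+C)(35) + (H+E)(41) = 76
Read each symbol's code off the tree from the root (left child = 0, right child = 1).

Codes:
  I: 000 (length 3)
  H: 10 (length 2)
  G: 001 (length 3)
  E: 11 (length 2)
  C: 01 (length 2)
Average code length: 169/76 = 2.2237 bits/symbol


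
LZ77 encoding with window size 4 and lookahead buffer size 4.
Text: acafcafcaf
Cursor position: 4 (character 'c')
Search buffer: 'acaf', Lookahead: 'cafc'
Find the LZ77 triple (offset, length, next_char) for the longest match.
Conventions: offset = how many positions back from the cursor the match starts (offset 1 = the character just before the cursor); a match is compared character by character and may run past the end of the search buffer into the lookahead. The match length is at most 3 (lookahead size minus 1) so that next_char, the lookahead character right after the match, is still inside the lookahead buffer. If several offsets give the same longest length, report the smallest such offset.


Try each offset into the search buffer:
  offset=1 (pos 3, char 'f'): match length 0
  offset=2 (pos 2, char 'a'): match length 0
  offset=3 (pos 1, char 'c'): match length 3
  offset=4 (pos 0, char 'a'): match length 0
Longest match has length 3 at offset 3.
next_char = character at position 4 + 3 = 7 -> 'c'

Best match: offset=3, length=3 (matching 'caf' starting at position 1)
LZ77 triple: (3, 3, 'c')


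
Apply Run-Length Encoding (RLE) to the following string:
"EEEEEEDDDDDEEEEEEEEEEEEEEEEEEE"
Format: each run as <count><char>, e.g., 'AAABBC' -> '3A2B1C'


Scanning runs left to right:
  i=0: run of 'E' x 6 -> '6E'
  i=6: run of 'D' x 5 -> '5D'
  i=11: run of 'E' x 19 -> '19E'

RLE = 6E5D19E


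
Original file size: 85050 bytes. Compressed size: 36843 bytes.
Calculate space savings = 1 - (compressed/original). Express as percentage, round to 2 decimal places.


ratio = compressed/original = 36843/85050 = 0.433192
savings = 1 - ratio = 1 - 0.433192 = 0.566808
as a percentage: 0.566808 * 100 = 56.68%

Space savings = 1 - 36843/85050 = 56.68%


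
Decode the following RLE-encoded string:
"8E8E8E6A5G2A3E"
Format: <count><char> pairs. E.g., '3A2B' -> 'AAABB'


Expanding each <count><char> pair:
  8E -> 'EEEEEEEE'
  8E -> 'EEEEEEEE'
  8E -> 'EEEEEEEE'
  6A -> 'AAAAAA'
  5G -> 'GGGGG'
  2A -> 'AA'
  3E -> 'EEE'

Decoded = EEEEEEEEEEEEEEEEEEEEEEEEAAAAAAGGGGGAAEEE


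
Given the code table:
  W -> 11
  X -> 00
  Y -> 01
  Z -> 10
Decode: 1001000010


Decoding:
10 -> Z
01 -> Y
00 -> X
00 -> X
10 -> Z


Result: ZYXXZ


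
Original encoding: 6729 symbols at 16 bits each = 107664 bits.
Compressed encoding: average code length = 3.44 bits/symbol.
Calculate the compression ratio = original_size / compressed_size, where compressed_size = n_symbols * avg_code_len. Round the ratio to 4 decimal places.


original_size = n_symbols * orig_bits = 6729 * 16 = 107664 bits
compressed_size = n_symbols * avg_code_len = 6729 * 3.44 = 23147.76 bits
ratio = original_size / compressed_size = 107664 / 23147.76 = 4.6512

Compression ratio = 4.6512


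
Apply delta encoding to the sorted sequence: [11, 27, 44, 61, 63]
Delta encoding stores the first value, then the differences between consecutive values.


First value: 11
Deltas:
  27 - 11 = 16
  44 - 27 = 17
  61 - 44 = 17
  63 - 61 = 2


Delta encoded: [11, 16, 17, 17, 2]


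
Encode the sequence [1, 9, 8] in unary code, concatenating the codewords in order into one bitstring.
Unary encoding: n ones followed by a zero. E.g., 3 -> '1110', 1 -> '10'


Encode each number as n ones followed by a terminating 0:
  1 -> 10 (2 bits)
  9 -> 1111111110 (10 bits)
  8 -> 111111110 (9 bits)
Total length = 2 + 10 + 9 = 21 bits.

Unary([1, 9, 8]) = 101111111110111111110 (21 bits)


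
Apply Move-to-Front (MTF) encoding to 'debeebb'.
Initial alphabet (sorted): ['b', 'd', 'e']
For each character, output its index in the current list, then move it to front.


MTF encoding:
'd': index 1 in ['b', 'd', 'e'] -> ['d', 'b', 'e']
'e': index 2 in ['d', 'b', 'e'] -> ['e', 'd', 'b']
'b': index 2 in ['e', 'd', 'b'] -> ['b', 'e', 'd']
'e': index 1 in ['b', 'e', 'd'] -> ['e', 'b', 'd']
'e': index 0 in ['e', 'b', 'd'] -> ['e', 'b', 'd']
'b': index 1 in ['e', 'b', 'd'] -> ['b', 'e', 'd']
'b': index 0 in ['b', 'e', 'd'] -> ['b', 'e', 'd']


Output: [1, 2, 2, 1, 0, 1, 0]


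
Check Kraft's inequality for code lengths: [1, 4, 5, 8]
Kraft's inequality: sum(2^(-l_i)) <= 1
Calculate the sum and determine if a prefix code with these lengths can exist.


Sum = 2^(-1) + 2^(-4) + 2^(-5) + 2^(-8)
    = 0.5 + 0.0625 + 0.03125 + 0.00390625
    = 153/256 = 0.59765625
Since 0.59765625 <= 1, Kraft's inequality IS satisfied.
A prefix code with these lengths CAN exist.

Kraft sum = 0.59765625. Satisfied.


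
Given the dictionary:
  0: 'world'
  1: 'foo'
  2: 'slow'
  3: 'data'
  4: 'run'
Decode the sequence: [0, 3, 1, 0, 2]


Look up each index in the dictionary:
  0 -> 'world'
  3 -> 'data'
  1 -> 'foo'
  0 -> 'world'
  2 -> 'slow'

Decoded: "world data foo world slow"


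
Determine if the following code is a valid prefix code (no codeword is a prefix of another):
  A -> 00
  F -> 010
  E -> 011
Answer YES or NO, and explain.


Checking each pair (does one codeword prefix another?):
  A='00' vs F='010': no prefix
  A='00' vs E='011': no prefix
  F='010' vs A='00': no prefix
  F='010' vs E='011': no prefix
  E='011' vs A='00': no prefix
  E='011' vs F='010': no prefix
No violation found over all pairs.

YES -- this is a valid prefix code. No codeword is a prefix of any other codeword.


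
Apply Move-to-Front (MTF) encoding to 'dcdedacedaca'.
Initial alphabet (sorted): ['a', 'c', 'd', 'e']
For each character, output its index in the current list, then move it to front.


MTF encoding:
'd': index 2 in ['a', 'c', 'd', 'e'] -> ['d', 'a', 'c', 'e']
'c': index 2 in ['d', 'a', 'c', 'e'] -> ['c', 'd', 'a', 'e']
'd': index 1 in ['c', 'd', 'a', 'e'] -> ['d', 'c', 'a', 'e']
'e': index 3 in ['d', 'c', 'a', 'e'] -> ['e', 'd', 'c', 'a']
'd': index 1 in ['e', 'd', 'c', 'a'] -> ['d', 'e', 'c', 'a']
'a': index 3 in ['d', 'e', 'c', 'a'] -> ['a', 'd', 'e', 'c']
'c': index 3 in ['a', 'd', 'e', 'c'] -> ['c', 'a', 'd', 'e']
'e': index 3 in ['c', 'a', 'd', 'e'] -> ['e', 'c', 'a', 'd']
'd': index 3 in ['e', 'c', 'a', 'd'] -> ['d', 'e', 'c', 'a']
'a': index 3 in ['d', 'e', 'c', 'a'] -> ['a', 'd', 'e', 'c']
'c': index 3 in ['a', 'd', 'e', 'c'] -> ['c', 'a', 'd', 'e']
'a': index 1 in ['c', 'a', 'd', 'e'] -> ['a', 'c', 'd', 'e']


Output: [2, 2, 1, 3, 1, 3, 3, 3, 3, 3, 3, 1]


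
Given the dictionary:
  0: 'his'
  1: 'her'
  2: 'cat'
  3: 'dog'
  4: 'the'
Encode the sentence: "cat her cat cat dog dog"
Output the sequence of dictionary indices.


Look up each word in the dictionary:
  'cat' -> 2
  'her' -> 1
  'cat' -> 2
  'cat' -> 2
  'dog' -> 3
  'dog' -> 3

Encoded: [2, 1, 2, 2, 3, 3]


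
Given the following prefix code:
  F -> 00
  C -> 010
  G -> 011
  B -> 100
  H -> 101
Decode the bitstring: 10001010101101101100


Decoding step by step:
Bits 100 -> B
Bits 010 -> C
Bits 101 -> H
Bits 011 -> G
Bits 011 -> G
Bits 011 -> G
Bits 00 -> F


Decoded message: BCHGGGF


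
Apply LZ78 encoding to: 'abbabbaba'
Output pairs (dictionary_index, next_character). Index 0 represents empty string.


LZ78 encoding steps:
Dictionary: {0: ''}
Step 1: w='' (idx 0), next='a' -> output (0, 'a'), add 'a' as idx 1
Step 2: w='' (idx 0), next='b' -> output (0, 'b'), add 'b' as idx 2
Step 3: w='b' (idx 2), next='a' -> output (2, 'a'), add 'ba' as idx 3
Step 4: w='b' (idx 2), next='b' -> output (2, 'b'), add 'bb' as idx 4
Step 5: w='a' (idx 1), next='b' -> output (1, 'b'), add 'ab' as idx 5
Step 6: w='a' (idx 1), end of input -> output (1, '')


Encoded: [(0, 'a'), (0, 'b'), (2, 'a'), (2, 'b'), (1, 'b'), (1, '')]


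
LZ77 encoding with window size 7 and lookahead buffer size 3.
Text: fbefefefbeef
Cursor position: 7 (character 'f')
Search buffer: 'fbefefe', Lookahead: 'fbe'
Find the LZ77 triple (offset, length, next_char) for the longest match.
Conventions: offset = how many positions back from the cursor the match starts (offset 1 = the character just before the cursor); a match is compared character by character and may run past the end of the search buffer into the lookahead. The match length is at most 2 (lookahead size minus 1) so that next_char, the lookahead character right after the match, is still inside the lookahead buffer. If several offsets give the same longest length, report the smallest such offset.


Try each offset into the search buffer:
  offset=1 (pos 6, char 'e'): match length 0
  offset=2 (pos 5, char 'f'): match length 1
  offset=3 (pos 4, char 'e'): match length 0
  offset=4 (pos 3, char 'f'): match length 1
  offset=5 (pos 2, char 'e'): match length 0
  offset=6 (pos 1, char 'b'): match length 0
  offset=7 (pos 0, char 'f'): match length 2
Longest match has length 2 at offset 7.
next_char = character at position 7 + 2 = 9 -> 'e'

Best match: offset=7, length=2 (matching 'fb' starting at position 0)
LZ77 triple: (7, 2, 'e')


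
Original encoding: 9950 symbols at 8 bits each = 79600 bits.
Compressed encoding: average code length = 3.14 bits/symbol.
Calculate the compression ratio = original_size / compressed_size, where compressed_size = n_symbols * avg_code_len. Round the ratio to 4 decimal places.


original_size = n_symbols * orig_bits = 9950 * 8 = 79600 bits
compressed_size = n_symbols * avg_code_len = 9950 * 3.14 = 31243.0 bits
ratio = original_size / compressed_size = 79600 / 31243.0 = 2.5478

Compression ratio = 2.5478


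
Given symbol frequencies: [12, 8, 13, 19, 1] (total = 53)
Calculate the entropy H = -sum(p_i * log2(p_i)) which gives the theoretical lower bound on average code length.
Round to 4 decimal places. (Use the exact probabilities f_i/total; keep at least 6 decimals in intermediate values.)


Per-symbol terms -p_i * log2(p_i) with p_i = f_i/53:
  p = 12/53 = 0.226415: log2(p) = -2.142958, -p*log2(p) = 0.485198
  p = 8/53 = 0.150943: log2(p) = -2.727920, -p*log2(p) = 0.411762
  p = 13/53 = 0.245283: log2(p) = -2.027481, -p*log2(p) = 0.497307
  p = 19/53 = 0.358491: log2(p) = -1.479993, -p*log2(p) = 0.530564
  p = 1/53 = 0.018868: log2(p) = -5.727920, -p*log2(p) = 0.108074
H = 0.485198 + 0.411762 + 0.497307 + 0.530564 + 0.108074 = 2.032905

H = 2.0329 bits/symbol


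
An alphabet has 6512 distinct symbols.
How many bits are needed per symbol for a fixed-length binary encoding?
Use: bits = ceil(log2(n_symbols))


log2(6512) = 12.6689
Bracket: 2^12 = 4096 < 6512 <= 2^13 = 8192
So ceil(log2(6512)) = 13

bits = ceil(log2(6512)) = ceil(12.6689) = 13 bits


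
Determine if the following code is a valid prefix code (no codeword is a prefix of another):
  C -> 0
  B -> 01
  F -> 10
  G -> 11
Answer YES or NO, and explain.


Checking each pair (does one codeword prefix another?):
  C='0' vs B='01': prefix -- VIOLATION

NO -- this is NOT a valid prefix code. C (0) is a prefix of B (01).


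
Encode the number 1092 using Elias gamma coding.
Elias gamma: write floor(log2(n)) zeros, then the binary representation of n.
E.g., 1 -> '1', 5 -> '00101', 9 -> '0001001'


num_bits = floor(log2(1092)) + 1 = 11
leading_zeros = num_bits - 1 = 10
binary(1092) = 10001000100

Elias gamma(1092) = '0000000000' + '10001000100' = 000000000010001000100 (21 bits)


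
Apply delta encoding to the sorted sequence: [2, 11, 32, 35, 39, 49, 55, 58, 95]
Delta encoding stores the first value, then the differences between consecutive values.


First value: 2
Deltas:
  11 - 2 = 9
  32 - 11 = 21
  35 - 32 = 3
  39 - 35 = 4
  49 - 39 = 10
  55 - 49 = 6
  58 - 55 = 3
  95 - 58 = 37


Delta encoded: [2, 9, 21, 3, 4, 10, 6, 3, 37]


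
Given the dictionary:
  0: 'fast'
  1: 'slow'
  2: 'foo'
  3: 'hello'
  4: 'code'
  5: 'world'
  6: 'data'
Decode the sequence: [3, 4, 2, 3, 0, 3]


Look up each index in the dictionary:
  3 -> 'hello'
  4 -> 'code'
  2 -> 'foo'
  3 -> 'hello'
  0 -> 'fast'
  3 -> 'hello'

Decoded: "hello code foo hello fast hello"


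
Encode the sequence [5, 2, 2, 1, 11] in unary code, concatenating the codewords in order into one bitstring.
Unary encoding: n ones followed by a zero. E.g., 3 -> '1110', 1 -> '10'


Encode each number as n ones followed by a terminating 0:
  5 -> 111110 (6 bits)
  2 -> 110 (3 bits)
  2 -> 110 (3 bits)
  1 -> 10 (2 bits)
  11 -> 111111111110 (12 bits)
Total length = 6 + 3 + 3 + 2 + 12 = 26 bits.

Unary([5, 2, 2, 1, 11]) = 11111011011010111111111110 (26 bits)


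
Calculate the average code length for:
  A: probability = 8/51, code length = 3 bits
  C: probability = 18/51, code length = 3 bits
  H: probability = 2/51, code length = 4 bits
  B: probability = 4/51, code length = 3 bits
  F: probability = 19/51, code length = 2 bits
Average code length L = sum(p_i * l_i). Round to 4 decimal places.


Weighted contributions p_i * l_i:
  A: (8/51) * 3 = 24/51
  C: (18/51) * 3 = 54/51
  H: (2/51) * 4 = 8/51
  B: (4/51) * 3 = 12/51
  F: (19/51) * 2 = 38/51
Sum = (24 + 54 + 8 + 12 + 38)/51 = 136/51

L = 136/51 = 2.6667 bits/symbol


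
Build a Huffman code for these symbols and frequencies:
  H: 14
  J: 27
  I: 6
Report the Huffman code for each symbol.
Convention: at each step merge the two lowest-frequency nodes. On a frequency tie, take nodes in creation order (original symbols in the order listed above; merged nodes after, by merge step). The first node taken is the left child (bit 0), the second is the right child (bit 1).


Huffman tree construction:
Step 1: Merge I(6) + H(14) = 20
Step 2: Merge (I+H)(20) + J(27) = 47
Read each symbol's code off the tree from the root (left child = 0, right child = 1).

Codes:
  H: 01 (length 2)
  J: 1 (length 1)
  I: 00 (length 2)
Average code length: 67/47 = 1.4255 bits/symbol


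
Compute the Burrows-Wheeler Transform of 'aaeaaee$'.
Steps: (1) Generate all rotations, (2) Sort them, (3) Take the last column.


Rotations (sorted):
  0: $aaeaaee -> last char: e
  1: aaeaaee$ -> last char: $
  2: aaee$aae -> last char: e
  3: aeaaee$a -> last char: a
  4: aee$aaea -> last char: a
  5: e$aaeaae -> last char: e
  6: eaaee$aa -> last char: a
  7: ee$aaeaa -> last char: a


BWT = e$eaaeaa


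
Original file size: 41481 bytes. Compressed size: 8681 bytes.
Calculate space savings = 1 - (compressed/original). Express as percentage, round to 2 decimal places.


ratio = compressed/original = 8681/41481 = 0.209277
savings = 1 - ratio = 1 - 0.209277 = 0.790723
as a percentage: 0.790723 * 100 = 79.07%

Space savings = 1 - 8681/41481 = 79.07%


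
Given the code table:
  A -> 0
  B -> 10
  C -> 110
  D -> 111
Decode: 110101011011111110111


Decoding:
110 -> C
10 -> B
10 -> B
110 -> C
111 -> D
111 -> D
10 -> B
111 -> D


Result: CBBCDDBD


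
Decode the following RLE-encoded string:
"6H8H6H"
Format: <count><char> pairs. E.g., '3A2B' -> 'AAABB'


Expanding each <count><char> pair:
  6H -> 'HHHHHH'
  8H -> 'HHHHHHHH'
  6H -> 'HHHHHH'

Decoded = HHHHHHHHHHHHHHHHHHHH


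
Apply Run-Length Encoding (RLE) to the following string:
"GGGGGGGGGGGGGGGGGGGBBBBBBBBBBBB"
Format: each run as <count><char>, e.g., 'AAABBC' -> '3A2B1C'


Scanning runs left to right:
  i=0: run of 'G' x 19 -> '19G'
  i=19: run of 'B' x 12 -> '12B'

RLE = 19G12B


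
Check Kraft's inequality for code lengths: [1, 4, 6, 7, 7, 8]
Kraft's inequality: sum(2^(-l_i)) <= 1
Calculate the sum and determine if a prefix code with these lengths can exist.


Sum = 2^(-1) + 2^(-4) + 2^(-6) + 2^(-7) + 2^(-7) + 2^(-8)
    = 0.5 + 0.0625 + 0.015625 + 0.0078125 + 0.0078125 + 0.00390625
    = 153/256 = 0.59765625
Since 0.59765625 <= 1, Kraft's inequality IS satisfied.
A prefix code with these lengths CAN exist.

Kraft sum = 0.59765625. Satisfied.


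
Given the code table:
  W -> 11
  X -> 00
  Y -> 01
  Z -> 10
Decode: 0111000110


Decoding:
01 -> Y
11 -> W
00 -> X
01 -> Y
10 -> Z


Result: YWXYZ


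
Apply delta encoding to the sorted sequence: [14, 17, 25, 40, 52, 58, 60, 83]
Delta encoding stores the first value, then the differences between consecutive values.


First value: 14
Deltas:
  17 - 14 = 3
  25 - 17 = 8
  40 - 25 = 15
  52 - 40 = 12
  58 - 52 = 6
  60 - 58 = 2
  83 - 60 = 23


Delta encoded: [14, 3, 8, 15, 12, 6, 2, 23]


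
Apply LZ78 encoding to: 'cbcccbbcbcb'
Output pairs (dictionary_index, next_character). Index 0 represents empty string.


LZ78 encoding steps:
Dictionary: {0: ''}
Step 1: w='' (idx 0), next='c' -> output (0, 'c'), add 'c' as idx 1
Step 2: w='' (idx 0), next='b' -> output (0, 'b'), add 'b' as idx 2
Step 3: w='c' (idx 1), next='c' -> output (1, 'c'), add 'cc' as idx 3
Step 4: w='c' (idx 1), next='b' -> output (1, 'b'), add 'cb' as idx 4
Step 5: w='b' (idx 2), next='c' -> output (2, 'c'), add 'bc' as idx 5
Step 6: w='bc' (idx 5), next='b' -> output (5, 'b'), add 'bcb' as idx 6


Encoded: [(0, 'c'), (0, 'b'), (1, 'c'), (1, 'b'), (2, 'c'), (5, 'b')]


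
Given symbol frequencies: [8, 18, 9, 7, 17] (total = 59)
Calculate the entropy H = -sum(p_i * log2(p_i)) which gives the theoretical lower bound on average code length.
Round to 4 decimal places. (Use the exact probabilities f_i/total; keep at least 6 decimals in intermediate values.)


Per-symbol terms -p_i * log2(p_i) with p_i = f_i/59:
  p = 8/59 = 0.135593: log2(p) = -2.882643, -p*log2(p) = 0.390867
  p = 18/59 = 0.305085: log2(p) = -1.712718, -p*log2(p) = 0.522524
  p = 9/59 = 0.152542: log2(p) = -2.712718, -p*log2(p) = 0.413804
  p = 7/59 = 0.118644: log2(p) = -3.075288, -p*log2(p) = 0.364865
  p = 17/59 = 0.288136: log2(p) = -1.795180, -p*log2(p) = 0.517255
H = 0.390867 + 0.522524 + 0.413804 + 0.364865 + 0.517255 = 2.209315

H = 2.2093 bits/symbol


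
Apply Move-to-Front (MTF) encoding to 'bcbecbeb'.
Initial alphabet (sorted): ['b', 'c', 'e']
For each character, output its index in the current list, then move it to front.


MTF encoding:
'b': index 0 in ['b', 'c', 'e'] -> ['b', 'c', 'e']
'c': index 1 in ['b', 'c', 'e'] -> ['c', 'b', 'e']
'b': index 1 in ['c', 'b', 'e'] -> ['b', 'c', 'e']
'e': index 2 in ['b', 'c', 'e'] -> ['e', 'b', 'c']
'c': index 2 in ['e', 'b', 'c'] -> ['c', 'e', 'b']
'b': index 2 in ['c', 'e', 'b'] -> ['b', 'c', 'e']
'e': index 2 in ['b', 'c', 'e'] -> ['e', 'b', 'c']
'b': index 1 in ['e', 'b', 'c'] -> ['b', 'e', 'c']


Output: [0, 1, 1, 2, 2, 2, 2, 1]


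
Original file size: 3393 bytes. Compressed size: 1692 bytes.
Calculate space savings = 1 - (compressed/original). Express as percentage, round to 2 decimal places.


ratio = compressed/original = 1692/3393 = 0.498674
savings = 1 - ratio = 1 - 0.498674 = 0.501326
as a percentage: 0.501326 * 100 = 50.13%

Space savings = 1 - 1692/3393 = 50.13%


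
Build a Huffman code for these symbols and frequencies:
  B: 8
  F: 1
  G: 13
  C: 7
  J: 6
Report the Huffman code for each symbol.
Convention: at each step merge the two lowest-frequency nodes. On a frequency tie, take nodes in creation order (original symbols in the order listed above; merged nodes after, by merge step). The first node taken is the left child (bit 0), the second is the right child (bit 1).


Huffman tree construction:
Step 1: Merge F(1) + J(6) = 7
Step 2: Merge C(7) + (F+J)(7) = 14
Step 3: Merge B(8) + G(13) = 21
Step 4: Merge (C+(F+J))(14) + (B+G)(21) = 35
Read each symbol's code off the tree from the root (left child = 0, right child = 1).

Codes:
  B: 10 (length 2)
  F: 010 (length 3)
  G: 11 (length 2)
  C: 00 (length 2)
  J: 011 (length 3)
Average code length: 77/35 = 2.2000 bits/symbol


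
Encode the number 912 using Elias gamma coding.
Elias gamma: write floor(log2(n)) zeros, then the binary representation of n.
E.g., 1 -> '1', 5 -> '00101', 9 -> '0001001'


num_bits = floor(log2(912)) + 1 = 10
leading_zeros = num_bits - 1 = 9
binary(912) = 1110010000

Elias gamma(912) = '000000000' + '1110010000' = 0000000001110010000 (19 bits)


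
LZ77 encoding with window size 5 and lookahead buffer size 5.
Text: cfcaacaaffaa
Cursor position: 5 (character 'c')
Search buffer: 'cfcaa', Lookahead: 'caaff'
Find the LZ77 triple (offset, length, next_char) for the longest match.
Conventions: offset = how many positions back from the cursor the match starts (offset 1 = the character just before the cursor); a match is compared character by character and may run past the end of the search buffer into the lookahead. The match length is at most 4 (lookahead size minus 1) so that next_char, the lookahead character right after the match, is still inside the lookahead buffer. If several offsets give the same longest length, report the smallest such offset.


Try each offset into the search buffer:
  offset=1 (pos 4, char 'a'): match length 0
  offset=2 (pos 3, char 'a'): match length 0
  offset=3 (pos 2, char 'c'): match length 3
  offset=4 (pos 1, char 'f'): match length 0
  offset=5 (pos 0, char 'c'): match length 1
Longest match has length 3 at offset 3.
next_char = character at position 5 + 3 = 8 -> 'f'

Best match: offset=3, length=3 (matching 'caa' starting at position 2)
LZ77 triple: (3, 3, 'f')


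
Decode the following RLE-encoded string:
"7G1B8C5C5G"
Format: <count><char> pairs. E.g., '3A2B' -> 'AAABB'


Expanding each <count><char> pair:
  7G -> 'GGGGGGG'
  1B -> 'B'
  8C -> 'CCCCCCCC'
  5C -> 'CCCCC'
  5G -> 'GGGGG'

Decoded = GGGGGGGBCCCCCCCCCCCCCGGGGG


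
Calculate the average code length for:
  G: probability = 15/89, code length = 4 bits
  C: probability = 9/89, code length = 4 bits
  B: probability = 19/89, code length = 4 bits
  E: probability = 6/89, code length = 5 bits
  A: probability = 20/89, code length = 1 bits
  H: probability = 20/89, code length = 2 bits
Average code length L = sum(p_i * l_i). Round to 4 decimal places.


Weighted contributions p_i * l_i:
  G: (15/89) * 4 = 60/89
  C: (9/89) * 4 = 36/89
  B: (19/89) * 4 = 76/89
  E: (6/89) * 5 = 30/89
  A: (20/89) * 1 = 20/89
  H: (20/89) * 2 = 40/89
Sum = (60 + 36 + 76 + 30 + 20 + 40)/89 = 262/89

L = 262/89 = 2.9438 bits/symbol


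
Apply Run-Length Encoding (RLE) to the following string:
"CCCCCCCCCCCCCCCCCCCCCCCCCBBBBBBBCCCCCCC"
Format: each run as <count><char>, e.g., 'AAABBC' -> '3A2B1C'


Scanning runs left to right:
  i=0: run of 'C' x 25 -> '25C'
  i=25: run of 'B' x 7 -> '7B'
  i=32: run of 'C' x 7 -> '7C'

RLE = 25C7B7C


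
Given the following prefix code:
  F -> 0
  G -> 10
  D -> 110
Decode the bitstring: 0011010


Decoding step by step:
Bits 0 -> F
Bits 0 -> F
Bits 110 -> D
Bits 10 -> G


Decoded message: FFDG


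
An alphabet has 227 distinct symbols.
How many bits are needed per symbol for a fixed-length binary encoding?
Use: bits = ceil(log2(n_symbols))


log2(227) = 7.8265
Bracket: 2^7 = 128 < 227 <= 2^8 = 256
So ceil(log2(227)) = 8

bits = ceil(log2(227)) = ceil(7.8265) = 8 bits


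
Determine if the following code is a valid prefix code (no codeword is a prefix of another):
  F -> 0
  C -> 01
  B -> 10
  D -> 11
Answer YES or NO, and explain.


Checking each pair (does one codeword prefix another?):
  F='0' vs C='01': prefix -- VIOLATION

NO -- this is NOT a valid prefix code. F (0) is a prefix of C (01).


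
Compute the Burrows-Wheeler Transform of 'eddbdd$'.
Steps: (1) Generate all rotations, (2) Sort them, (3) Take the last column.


Rotations (sorted):
  0: $eddbdd -> last char: d
  1: bdd$edd -> last char: d
  2: d$eddbd -> last char: d
  3: dbdd$ed -> last char: d
  4: dd$eddb -> last char: b
  5: ddbdd$e -> last char: e
  6: eddbdd$ -> last char: $


BWT = ddddbe$


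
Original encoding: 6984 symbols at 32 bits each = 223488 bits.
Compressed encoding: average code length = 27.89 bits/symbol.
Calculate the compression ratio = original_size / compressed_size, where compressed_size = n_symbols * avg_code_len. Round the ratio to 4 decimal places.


original_size = n_symbols * orig_bits = 6984 * 32 = 223488 bits
compressed_size = n_symbols * avg_code_len = 6984 * 27.89 = 194783.76 bits
ratio = original_size / compressed_size = 223488 / 194783.76 = 1.1474

Compression ratio = 1.1474


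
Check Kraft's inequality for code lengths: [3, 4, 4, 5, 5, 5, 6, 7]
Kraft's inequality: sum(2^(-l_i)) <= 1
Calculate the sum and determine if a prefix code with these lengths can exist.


Sum = 2^(-3) + 2^(-4) + 2^(-4) + 2^(-5) + 2^(-5) + 2^(-5) + 2^(-6) + 2^(-7)
    = 0.125 + 0.0625 + 0.0625 + 0.03125 + 0.03125 + 0.03125 + 0.015625 + 0.0078125
    = 47/128 = 0.3671875
Since 0.3671875 <= 1, Kraft's inequality IS satisfied.
A prefix code with these lengths CAN exist.

Kraft sum = 0.3671875. Satisfied.


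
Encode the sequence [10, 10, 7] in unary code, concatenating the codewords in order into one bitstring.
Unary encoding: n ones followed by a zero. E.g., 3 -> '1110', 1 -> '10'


Encode each number as n ones followed by a terminating 0:
  10 -> 11111111110 (11 bits)
  10 -> 11111111110 (11 bits)
  7 -> 11111110 (8 bits)
Total length = 11 + 11 + 8 = 30 bits.

Unary([10, 10, 7]) = 111111111101111111111011111110 (30 bits)


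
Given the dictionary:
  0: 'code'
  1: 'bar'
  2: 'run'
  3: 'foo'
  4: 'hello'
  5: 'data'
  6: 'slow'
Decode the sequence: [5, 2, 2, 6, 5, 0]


Look up each index in the dictionary:
  5 -> 'data'
  2 -> 'run'
  2 -> 'run'
  6 -> 'slow'
  5 -> 'data'
  0 -> 'code'

Decoded: "data run run slow data code"


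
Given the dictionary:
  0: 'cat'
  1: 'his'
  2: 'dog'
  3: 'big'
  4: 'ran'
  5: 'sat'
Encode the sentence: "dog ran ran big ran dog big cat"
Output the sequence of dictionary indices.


Look up each word in the dictionary:
  'dog' -> 2
  'ran' -> 4
  'ran' -> 4
  'big' -> 3
  'ran' -> 4
  'dog' -> 2
  'big' -> 3
  'cat' -> 0

Encoded: [2, 4, 4, 3, 4, 2, 3, 0]


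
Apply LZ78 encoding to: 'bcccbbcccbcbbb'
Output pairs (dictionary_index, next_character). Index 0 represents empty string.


LZ78 encoding steps:
Dictionary: {0: ''}
Step 1: w='' (idx 0), next='b' -> output (0, 'b'), add 'b' as idx 1
Step 2: w='' (idx 0), next='c' -> output (0, 'c'), add 'c' as idx 2
Step 3: w='c' (idx 2), next='c' -> output (2, 'c'), add 'cc' as idx 3
Step 4: w='b' (idx 1), next='b' -> output (1, 'b'), add 'bb' as idx 4
Step 5: w='cc' (idx 3), next='c' -> output (3, 'c'), add 'ccc' as idx 5
Step 6: w='b' (idx 1), next='c' -> output (1, 'c'), add 'bc' as idx 6
Step 7: w='bb' (idx 4), next='b' -> output (4, 'b'), add 'bbb' as idx 7


Encoded: [(0, 'b'), (0, 'c'), (2, 'c'), (1, 'b'), (3, 'c'), (1, 'c'), (4, 'b')]


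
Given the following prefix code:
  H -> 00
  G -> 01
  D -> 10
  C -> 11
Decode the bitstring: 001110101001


Decoding step by step:
Bits 00 -> H
Bits 11 -> C
Bits 10 -> D
Bits 10 -> D
Bits 10 -> D
Bits 01 -> G


Decoded message: HCDDDG


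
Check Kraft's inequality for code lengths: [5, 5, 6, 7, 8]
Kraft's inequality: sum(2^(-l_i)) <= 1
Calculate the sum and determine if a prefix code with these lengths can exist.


Sum = 2^(-5) + 2^(-5) + 2^(-6) + 2^(-7) + 2^(-8)
    = 0.03125 + 0.03125 + 0.015625 + 0.0078125 + 0.00390625
    = 23/256 = 0.08984375
Since 0.08984375 <= 1, Kraft's inequality IS satisfied.
A prefix code with these lengths CAN exist.

Kraft sum = 0.08984375. Satisfied.


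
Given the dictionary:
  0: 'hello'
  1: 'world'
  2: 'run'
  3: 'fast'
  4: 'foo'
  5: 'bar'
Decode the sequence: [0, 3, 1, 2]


Look up each index in the dictionary:
  0 -> 'hello'
  3 -> 'fast'
  1 -> 'world'
  2 -> 'run'

Decoded: "hello fast world run"


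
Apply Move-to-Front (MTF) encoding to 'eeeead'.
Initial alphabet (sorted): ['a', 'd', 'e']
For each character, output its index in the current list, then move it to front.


MTF encoding:
'e': index 2 in ['a', 'd', 'e'] -> ['e', 'a', 'd']
'e': index 0 in ['e', 'a', 'd'] -> ['e', 'a', 'd']
'e': index 0 in ['e', 'a', 'd'] -> ['e', 'a', 'd']
'e': index 0 in ['e', 'a', 'd'] -> ['e', 'a', 'd']
'a': index 1 in ['e', 'a', 'd'] -> ['a', 'e', 'd']
'd': index 2 in ['a', 'e', 'd'] -> ['d', 'a', 'e']


Output: [2, 0, 0, 0, 1, 2]


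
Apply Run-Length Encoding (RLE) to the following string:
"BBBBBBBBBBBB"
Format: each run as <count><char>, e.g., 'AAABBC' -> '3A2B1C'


Scanning runs left to right:
  i=0: run of 'B' x 12 -> '12B'

RLE = 12B


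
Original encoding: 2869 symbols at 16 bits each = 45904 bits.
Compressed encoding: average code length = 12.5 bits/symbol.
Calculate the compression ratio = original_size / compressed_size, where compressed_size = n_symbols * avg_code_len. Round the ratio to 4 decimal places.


original_size = n_symbols * orig_bits = 2869 * 16 = 45904 bits
compressed_size = n_symbols * avg_code_len = 2869 * 12.5 = 35862.5 bits
ratio = original_size / compressed_size = 45904 / 35862.5 = 1.28

Compression ratio = 1.28


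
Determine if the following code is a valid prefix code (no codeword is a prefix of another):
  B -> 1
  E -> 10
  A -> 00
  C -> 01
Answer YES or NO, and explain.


Checking each pair (does one codeword prefix another?):
  B='1' vs E='10': prefix -- VIOLATION

NO -- this is NOT a valid prefix code. B (1) is a prefix of E (10).


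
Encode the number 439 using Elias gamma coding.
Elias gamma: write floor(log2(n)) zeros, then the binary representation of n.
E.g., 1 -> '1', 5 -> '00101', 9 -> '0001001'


num_bits = floor(log2(439)) + 1 = 9
leading_zeros = num_bits - 1 = 8
binary(439) = 110110111

Elias gamma(439) = '00000000' + '110110111' = 00000000110110111 (17 bits)


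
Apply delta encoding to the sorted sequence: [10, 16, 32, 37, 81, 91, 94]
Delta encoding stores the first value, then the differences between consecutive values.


First value: 10
Deltas:
  16 - 10 = 6
  32 - 16 = 16
  37 - 32 = 5
  81 - 37 = 44
  91 - 81 = 10
  94 - 91 = 3


Delta encoded: [10, 6, 16, 5, 44, 10, 3]


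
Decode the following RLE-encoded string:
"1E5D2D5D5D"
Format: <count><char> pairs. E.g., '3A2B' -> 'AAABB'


Expanding each <count><char> pair:
  1E -> 'E'
  5D -> 'DDDDD'
  2D -> 'DD'
  5D -> 'DDDDD'
  5D -> 'DDDDD'

Decoded = EDDDDDDDDDDDDDDDDD


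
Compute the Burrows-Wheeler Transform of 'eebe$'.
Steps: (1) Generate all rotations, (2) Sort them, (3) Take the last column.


Rotations (sorted):
  0: $eebe -> last char: e
  1: be$ee -> last char: e
  2: e$eeb -> last char: b
  3: ebe$e -> last char: e
  4: eebe$ -> last char: $


BWT = eebe$


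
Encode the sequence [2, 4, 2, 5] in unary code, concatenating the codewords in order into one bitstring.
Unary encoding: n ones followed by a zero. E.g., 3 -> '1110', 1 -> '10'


Encode each number as n ones followed by a terminating 0:
  2 -> 110 (3 bits)
  4 -> 11110 (5 bits)
  2 -> 110 (3 bits)
  5 -> 111110 (6 bits)
Total length = 3 + 5 + 3 + 6 = 17 bits.

Unary([2, 4, 2, 5]) = 11011110110111110 (17 bits)


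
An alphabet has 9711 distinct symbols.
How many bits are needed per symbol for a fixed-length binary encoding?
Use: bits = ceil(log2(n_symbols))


log2(9711) = 13.2454
Bracket: 2^13 = 8192 < 9711 <= 2^14 = 16384
So ceil(log2(9711)) = 14

bits = ceil(log2(9711)) = ceil(13.2454) = 14 bits


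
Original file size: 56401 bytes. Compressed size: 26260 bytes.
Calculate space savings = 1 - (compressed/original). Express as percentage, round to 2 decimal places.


ratio = compressed/original = 26260/56401 = 0.465595
savings = 1 - ratio = 1 - 0.465595 = 0.534405
as a percentage: 0.534405 * 100 = 53.44%

Space savings = 1 - 26260/56401 = 53.44%


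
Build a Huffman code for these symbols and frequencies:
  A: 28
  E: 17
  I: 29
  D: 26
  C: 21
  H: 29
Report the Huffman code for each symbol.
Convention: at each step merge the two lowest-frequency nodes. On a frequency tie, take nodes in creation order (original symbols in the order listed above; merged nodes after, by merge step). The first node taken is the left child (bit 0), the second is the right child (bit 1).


Huffman tree construction:
Step 1: Merge E(17) + C(21) = 38
Step 2: Merge D(26) + A(28) = 54
Step 3: Merge I(29) + H(29) = 58
Step 4: Merge (E+C)(38) + (D+A)(54) = 92
Step 5: Merge (I+H)(58) + ((E+C)+(D+A))(92) = 150
Read each symbol's code off the tree from the root (left child = 0, right child = 1).

Codes:
  A: 111 (length 3)
  E: 100 (length 3)
  I: 00 (length 2)
  D: 110 (length 3)
  C: 101 (length 3)
  H: 01 (length 2)
Average code length: 392/150 = 2.6133 bits/symbol


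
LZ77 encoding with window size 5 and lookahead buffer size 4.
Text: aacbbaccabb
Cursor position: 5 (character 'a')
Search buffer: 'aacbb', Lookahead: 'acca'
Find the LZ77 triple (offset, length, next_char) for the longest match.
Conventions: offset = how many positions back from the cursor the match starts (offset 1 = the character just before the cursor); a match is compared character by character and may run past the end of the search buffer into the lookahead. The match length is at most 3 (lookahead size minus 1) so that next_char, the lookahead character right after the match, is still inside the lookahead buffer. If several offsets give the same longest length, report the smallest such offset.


Try each offset into the search buffer:
  offset=1 (pos 4, char 'b'): match length 0
  offset=2 (pos 3, char 'b'): match length 0
  offset=3 (pos 2, char 'c'): match length 0
  offset=4 (pos 1, char 'a'): match length 2
  offset=5 (pos 0, char 'a'): match length 1
Longest match has length 2 at offset 4.
next_char = character at position 5 + 2 = 7 -> 'c'

Best match: offset=4, length=2 (matching 'ac' starting at position 1)
LZ77 triple: (4, 2, 'c')


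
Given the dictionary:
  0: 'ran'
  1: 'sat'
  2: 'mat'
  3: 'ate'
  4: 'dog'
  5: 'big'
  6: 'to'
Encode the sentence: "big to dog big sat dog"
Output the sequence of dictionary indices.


Look up each word in the dictionary:
  'big' -> 5
  'to' -> 6
  'dog' -> 4
  'big' -> 5
  'sat' -> 1
  'dog' -> 4

Encoded: [5, 6, 4, 5, 1, 4]


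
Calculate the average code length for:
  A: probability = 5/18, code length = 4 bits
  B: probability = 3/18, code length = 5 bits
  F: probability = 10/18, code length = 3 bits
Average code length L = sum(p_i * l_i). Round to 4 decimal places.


Weighted contributions p_i * l_i:
  A: (5/18) * 4 = 20/18
  B: (3/18) * 5 = 15/18
  F: (10/18) * 3 = 30/18
Sum = (20 + 15 + 30)/18 = 65/18

L = 65/18 = 3.6111 bits/symbol


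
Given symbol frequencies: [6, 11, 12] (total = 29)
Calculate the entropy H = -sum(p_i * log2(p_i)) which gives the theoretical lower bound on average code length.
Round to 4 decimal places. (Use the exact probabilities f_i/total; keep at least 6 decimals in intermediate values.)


Per-symbol terms -p_i * log2(p_i) with p_i = f_i/29:
  p = 6/29 = 0.206897: log2(p) = -2.273018, -p*log2(p) = 0.470280
  p = 11/29 = 0.379310: log2(p) = -1.398549, -p*log2(p) = 0.530484
  p = 12/29 = 0.413793: log2(p) = -1.273018, -p*log2(p) = 0.526766
H = 0.470280 + 0.530484 + 0.526766 = 1.527530

H = 1.5275 bits/symbol


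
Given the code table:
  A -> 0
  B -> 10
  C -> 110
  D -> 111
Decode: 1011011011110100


Decoding:
10 -> B
110 -> C
110 -> C
111 -> D
10 -> B
10 -> B
0 -> A


Result: BCCDBBA


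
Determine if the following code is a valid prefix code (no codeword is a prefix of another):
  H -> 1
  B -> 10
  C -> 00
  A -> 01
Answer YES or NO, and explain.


Checking each pair (does one codeword prefix another?):
  H='1' vs B='10': prefix -- VIOLATION

NO -- this is NOT a valid prefix code. H (1) is a prefix of B (10).


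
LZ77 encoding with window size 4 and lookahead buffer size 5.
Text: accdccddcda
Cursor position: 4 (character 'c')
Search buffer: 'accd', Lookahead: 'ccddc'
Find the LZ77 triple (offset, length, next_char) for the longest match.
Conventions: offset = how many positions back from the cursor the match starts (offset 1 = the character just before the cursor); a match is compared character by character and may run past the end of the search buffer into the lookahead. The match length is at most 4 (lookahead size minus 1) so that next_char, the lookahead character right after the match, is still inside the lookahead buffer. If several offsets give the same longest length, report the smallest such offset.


Try each offset into the search buffer:
  offset=1 (pos 3, char 'd'): match length 0
  offset=2 (pos 2, char 'c'): match length 1
  offset=3 (pos 1, char 'c'): match length 3
  offset=4 (pos 0, char 'a'): match length 0
Longest match has length 3 at offset 3.
next_char = character at position 4 + 3 = 7 -> 'd'

Best match: offset=3, length=3 (matching 'ccd' starting at position 1)
LZ77 triple: (3, 3, 'd')
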